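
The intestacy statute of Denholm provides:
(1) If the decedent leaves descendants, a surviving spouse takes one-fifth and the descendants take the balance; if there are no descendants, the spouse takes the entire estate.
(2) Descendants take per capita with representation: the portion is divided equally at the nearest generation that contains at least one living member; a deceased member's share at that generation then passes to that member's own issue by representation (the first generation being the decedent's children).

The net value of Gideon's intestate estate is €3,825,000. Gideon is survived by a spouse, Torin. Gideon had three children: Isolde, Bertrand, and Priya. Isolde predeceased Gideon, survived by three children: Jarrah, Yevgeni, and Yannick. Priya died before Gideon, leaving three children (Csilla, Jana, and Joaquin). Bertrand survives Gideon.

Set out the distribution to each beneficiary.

Torin: €765,000; Jarrah: €340,000; Yevgeni: €340,000; Yannick: €340,000; Bertrand: €1,020,000; Csilla: €340,000; Jana: €340,000; Joaquin: €340,000

Torin takes one-fifth of €3,825,000 = €765,000. The remaining €3,060,000 passes to the descendants.
The descendants' portion (€3,060,000) is divided into 3 shares of €1,020,000: Bertrand takes €1,020,000; Isolde's €1,020,000 share passes to Isolde's issue; Priya's €1,020,000 share passes to Priya's issue.
Isolde's share (€1,020,000) is divided into 3 shares of €340,000: Jarrah, Yevgeni, and Yannick each take €340,000.
Priya's share (€1,020,000) is divided into 3 shares of €340,000: Csilla, Jana, and Joaquin each take €340,000.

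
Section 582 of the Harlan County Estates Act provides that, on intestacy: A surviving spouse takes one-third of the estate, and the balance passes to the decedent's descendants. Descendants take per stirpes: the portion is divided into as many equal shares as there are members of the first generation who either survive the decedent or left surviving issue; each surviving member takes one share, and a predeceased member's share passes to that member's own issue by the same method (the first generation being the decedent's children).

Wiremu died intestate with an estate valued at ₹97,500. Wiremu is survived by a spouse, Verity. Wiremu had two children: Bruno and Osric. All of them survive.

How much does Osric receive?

Verity takes one-third of ₹97,500 = ₹32,500. The remaining ₹65,000 passes to the descendants.
The descendants' portion (₹65,000) is divided into 2 shares of ₹32,500: Bruno and Osric each take ₹32,500.

Osric receives ₹32,500.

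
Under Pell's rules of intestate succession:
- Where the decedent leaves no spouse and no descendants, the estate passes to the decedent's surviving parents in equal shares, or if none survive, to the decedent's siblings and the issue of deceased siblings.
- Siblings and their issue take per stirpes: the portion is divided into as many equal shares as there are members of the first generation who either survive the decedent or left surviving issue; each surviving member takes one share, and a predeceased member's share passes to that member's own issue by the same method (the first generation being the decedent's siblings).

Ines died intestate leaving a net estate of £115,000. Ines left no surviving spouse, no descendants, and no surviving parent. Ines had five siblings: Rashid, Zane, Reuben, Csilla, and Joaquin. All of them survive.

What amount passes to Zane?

The entire £115,000 passes to the siblings and their issue.
That amount (£115,000) is divided into 5 shares of £23,000: Rashid, Zane, Reuben, Csilla, and Joaquin each take £23,000.

Zane receives £23,000.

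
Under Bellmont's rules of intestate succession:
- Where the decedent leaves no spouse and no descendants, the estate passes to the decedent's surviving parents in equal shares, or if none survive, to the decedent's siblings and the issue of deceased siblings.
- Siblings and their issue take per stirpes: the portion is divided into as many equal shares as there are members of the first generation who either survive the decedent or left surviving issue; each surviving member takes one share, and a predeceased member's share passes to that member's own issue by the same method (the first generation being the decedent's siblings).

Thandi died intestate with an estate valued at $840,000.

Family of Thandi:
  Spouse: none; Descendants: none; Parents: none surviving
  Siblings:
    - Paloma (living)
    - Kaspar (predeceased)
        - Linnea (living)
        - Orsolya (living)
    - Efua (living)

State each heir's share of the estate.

Paloma: $280,000; Linnea: $140,000; Orsolya: $140,000; Efua: $280,000

The entire $840,000 passes to the siblings and their issue.
That amount ($840,000) is divided into 3 shares of $280,000: Paloma and Efua each take $280,000; Kaspar's $280,000 share passes to Kaspar's issue.
Kaspar's share ($280,000) is divided into 2 shares of $140,000: Linnea and Orsolya each take $140,000.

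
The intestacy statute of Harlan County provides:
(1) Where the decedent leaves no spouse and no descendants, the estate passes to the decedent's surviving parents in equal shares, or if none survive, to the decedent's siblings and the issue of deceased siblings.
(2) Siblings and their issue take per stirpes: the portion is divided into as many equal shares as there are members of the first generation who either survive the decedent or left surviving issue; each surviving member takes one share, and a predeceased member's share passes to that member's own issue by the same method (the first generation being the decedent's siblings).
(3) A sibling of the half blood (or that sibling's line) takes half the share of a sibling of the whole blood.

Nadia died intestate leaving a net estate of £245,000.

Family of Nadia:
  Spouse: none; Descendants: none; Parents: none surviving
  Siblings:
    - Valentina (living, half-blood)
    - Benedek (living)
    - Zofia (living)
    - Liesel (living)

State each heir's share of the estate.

The entire £245,000 passes to the siblings and their issue.
Counting each half-blood sibling's line as half a unit, there are 7/2 units in £245,000, so one unit is £70,000. Whole-blood lines (Benedek, Zofia, and Liesel) take £70,000 each; half-blood lines (Valentina) take £35,000 each.

Valentina: £35,000; Benedek: £70,000; Zofia: £70,000; Liesel: £70,000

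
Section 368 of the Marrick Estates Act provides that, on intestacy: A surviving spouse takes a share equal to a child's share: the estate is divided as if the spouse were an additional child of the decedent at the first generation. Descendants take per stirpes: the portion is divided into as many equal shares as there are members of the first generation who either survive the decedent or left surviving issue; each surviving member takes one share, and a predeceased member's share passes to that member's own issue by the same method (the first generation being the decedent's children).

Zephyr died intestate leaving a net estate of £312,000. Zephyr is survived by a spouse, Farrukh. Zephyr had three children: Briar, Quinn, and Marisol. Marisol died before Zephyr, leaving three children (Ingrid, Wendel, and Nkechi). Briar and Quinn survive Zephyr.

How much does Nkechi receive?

The spouse counts as an additional share at the children's level, so there are 4 primary shares of £78,000. Farrukh takes one such share (£78,000).
The children's combined portion (£234,000) is divided into 3 shares of £78,000: Briar and Quinn each take £78,000; Marisol's £78,000 share passes to Marisol's issue.
Marisol's share (£78,000) is divided into 3 shares of £26,000: Ingrid, Wendel, and Nkechi each take £26,000.

Nkechi receives £26,000.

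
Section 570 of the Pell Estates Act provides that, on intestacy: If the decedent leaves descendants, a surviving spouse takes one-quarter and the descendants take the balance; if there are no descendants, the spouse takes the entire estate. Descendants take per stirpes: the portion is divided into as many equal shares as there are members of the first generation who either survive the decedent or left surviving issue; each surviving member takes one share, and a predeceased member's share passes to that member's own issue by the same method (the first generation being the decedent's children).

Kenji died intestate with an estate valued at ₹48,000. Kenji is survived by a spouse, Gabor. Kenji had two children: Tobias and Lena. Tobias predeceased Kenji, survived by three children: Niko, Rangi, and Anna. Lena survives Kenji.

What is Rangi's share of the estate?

Rangi receives ₹6,000.

Gabor takes one-quarter of ₹48,000 = ₹12,000. The remaining ₹36,000 passes to the descendants.
The descendants' portion (₹36,000) is divided into 2 shares of ₹18,000: Lena takes ₹18,000; Tobias's ₹18,000 share passes to Tobias's issue.
Tobias's share (₹18,000) is divided into 3 shares of ₹6,000: Niko, Rangi, and Anna each take ₹6,000.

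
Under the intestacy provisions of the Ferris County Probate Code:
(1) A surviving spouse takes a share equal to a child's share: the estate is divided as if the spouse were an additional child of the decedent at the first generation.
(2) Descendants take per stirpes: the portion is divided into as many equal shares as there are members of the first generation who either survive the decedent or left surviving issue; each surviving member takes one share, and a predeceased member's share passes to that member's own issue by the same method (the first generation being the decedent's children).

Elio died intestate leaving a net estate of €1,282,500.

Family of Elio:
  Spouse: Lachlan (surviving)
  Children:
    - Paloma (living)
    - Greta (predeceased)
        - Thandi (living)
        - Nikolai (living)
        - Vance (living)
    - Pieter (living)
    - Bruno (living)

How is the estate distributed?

The spouse counts as an additional share at the children's level, so there are 5 primary shares of €256,500. Lachlan takes one such share (€256,500).
The children's combined portion (€1,026,000) is divided into 4 shares of €256,500: Paloma, Pieter, and Bruno each take €256,500; Greta's €256,500 share passes to Greta's issue.
Greta's share (€256,500) is divided into 3 shares of €85,500: Thandi, Nikolai, and Vance each take €85,500.

Lachlan: €256,500; Paloma: €256,500; Thandi: €85,500; Nikolai: €85,500; Vance: €85,500; Pieter: €256,500; Bruno: €256,500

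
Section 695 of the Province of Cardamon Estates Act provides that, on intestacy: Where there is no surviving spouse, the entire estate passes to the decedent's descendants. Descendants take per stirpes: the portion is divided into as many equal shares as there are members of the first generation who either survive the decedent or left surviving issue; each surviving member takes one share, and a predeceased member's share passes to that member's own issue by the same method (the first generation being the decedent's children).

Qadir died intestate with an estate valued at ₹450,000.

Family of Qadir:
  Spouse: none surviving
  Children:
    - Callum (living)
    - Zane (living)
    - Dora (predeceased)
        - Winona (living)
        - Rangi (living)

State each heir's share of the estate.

Callum: ₹150,000; Zane: ₹150,000; Winona: ₹75,000; Rangi: ₹75,000

The entire ₹450,000 passes to the descendants.
That amount (₹450,000) is divided into 3 shares of ₹150,000: Callum and Zane each take ₹150,000; Dora's ₹150,000 share passes to Dora's issue.
Dora's share (₹150,000) is divided into 2 shares of ₹75,000: Winona and Rangi each take ₹75,000.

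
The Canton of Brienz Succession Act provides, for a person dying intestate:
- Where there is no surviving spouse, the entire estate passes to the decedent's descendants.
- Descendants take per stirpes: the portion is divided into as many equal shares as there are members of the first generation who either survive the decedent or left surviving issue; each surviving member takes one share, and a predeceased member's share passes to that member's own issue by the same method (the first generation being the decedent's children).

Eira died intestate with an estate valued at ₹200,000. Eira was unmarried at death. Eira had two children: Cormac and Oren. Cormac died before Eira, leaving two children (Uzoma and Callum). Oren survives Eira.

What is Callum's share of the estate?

Callum receives ₹50,000.

The entire ₹200,000 passes to the descendants.
That amount (₹200,000) is divided into 2 shares of ₹100,000: Oren takes ₹100,000; Cormac's ₹100,000 share passes to Cormac's issue.
Cormac's share (₹100,000) is divided into 2 shares of ₹50,000: Uzoma and Callum each take ₹50,000.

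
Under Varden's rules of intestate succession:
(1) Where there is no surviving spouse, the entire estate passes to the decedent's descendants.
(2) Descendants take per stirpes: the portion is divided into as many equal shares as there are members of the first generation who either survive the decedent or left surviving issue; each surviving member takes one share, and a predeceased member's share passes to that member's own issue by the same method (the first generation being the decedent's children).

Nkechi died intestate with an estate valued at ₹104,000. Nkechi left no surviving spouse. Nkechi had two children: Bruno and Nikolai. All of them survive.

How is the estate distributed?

Bruno: ₹52,000; Nikolai: ₹52,000

The entire ₹104,000 passes to the descendants.
That amount (₹104,000) is divided into 2 shares of ₹52,000: Bruno and Nikolai each take ₹52,000.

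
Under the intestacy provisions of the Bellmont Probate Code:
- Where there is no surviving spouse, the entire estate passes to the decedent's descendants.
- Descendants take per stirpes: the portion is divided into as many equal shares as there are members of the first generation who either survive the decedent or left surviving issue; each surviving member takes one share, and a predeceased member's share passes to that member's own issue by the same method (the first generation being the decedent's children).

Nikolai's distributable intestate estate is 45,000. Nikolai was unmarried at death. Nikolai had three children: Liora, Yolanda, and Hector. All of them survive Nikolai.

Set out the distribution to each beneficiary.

Liora: 15,000; Yolanda: 15,000; Hector: 15,000

The entire 45,000 passes to the descendants.
That amount (45,000) is divided into 3 shares of 15,000: Liora, Yolanda, and Hector each take 15,000.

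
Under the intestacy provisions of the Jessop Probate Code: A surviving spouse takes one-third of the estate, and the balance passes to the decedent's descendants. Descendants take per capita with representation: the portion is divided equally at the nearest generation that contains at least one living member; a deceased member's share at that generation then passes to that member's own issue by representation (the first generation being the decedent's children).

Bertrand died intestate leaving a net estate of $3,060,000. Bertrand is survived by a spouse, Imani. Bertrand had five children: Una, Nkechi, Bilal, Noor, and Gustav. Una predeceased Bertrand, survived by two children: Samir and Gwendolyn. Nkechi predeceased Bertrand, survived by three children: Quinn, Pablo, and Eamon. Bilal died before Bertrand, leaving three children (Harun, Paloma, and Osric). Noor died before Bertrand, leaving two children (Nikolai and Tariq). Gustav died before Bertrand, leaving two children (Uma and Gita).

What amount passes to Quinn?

Imani takes one-third of $3,060,000 = $1,020,000. The remaining $2,040,000 passes to the descendants.
No child survives, so the initial division is made at the grandchildren's generation.
The descendants' portion ($2,040,000) is divided into 12 shares of $170,000: Samir, Gwendolyn, Quinn, Pablo, Eamon, Harun, Paloma, Osric, Nikolai, Tariq, Uma, and Gita each take $170,000.

Quinn receives $170,000.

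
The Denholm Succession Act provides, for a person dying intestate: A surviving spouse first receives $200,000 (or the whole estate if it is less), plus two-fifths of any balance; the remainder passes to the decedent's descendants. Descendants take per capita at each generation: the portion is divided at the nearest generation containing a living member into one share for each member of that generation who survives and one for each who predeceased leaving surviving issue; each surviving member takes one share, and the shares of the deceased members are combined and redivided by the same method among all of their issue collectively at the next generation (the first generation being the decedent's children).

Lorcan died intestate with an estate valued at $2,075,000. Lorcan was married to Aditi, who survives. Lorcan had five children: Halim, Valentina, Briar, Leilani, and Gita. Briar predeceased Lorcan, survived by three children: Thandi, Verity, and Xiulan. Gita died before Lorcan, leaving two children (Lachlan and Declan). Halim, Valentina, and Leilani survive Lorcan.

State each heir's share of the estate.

Aditi: $950,000; Halim: $225,000; Valentina: $225,000; Thandi: $90,000; Verity: $90,000; Xiulan: $90,000; Leilani: $225,000; Lachlan: $90,000; Declan: $90,000

Aditi first takes $200,000, leaving a balance of $1,875,000. Aditi then takes two-fifths of the balance ($750,000), for a total of $950,000. The remaining $1,125,000 passes to the descendants.
The descendants' portion ($1,125,000) is divided at the children's generation into 5 shares of $225,000. Halim, Valentina, and Leilani each take $225,000. The 2 shares of the deceased (Briar and Gita) are combined into a pool of $450,000.
That pool ($450,000) is divided at the grandchildren's generation equally among Thandi, Verity, Xiulan, Lachlan, and Declan: $90,000 each.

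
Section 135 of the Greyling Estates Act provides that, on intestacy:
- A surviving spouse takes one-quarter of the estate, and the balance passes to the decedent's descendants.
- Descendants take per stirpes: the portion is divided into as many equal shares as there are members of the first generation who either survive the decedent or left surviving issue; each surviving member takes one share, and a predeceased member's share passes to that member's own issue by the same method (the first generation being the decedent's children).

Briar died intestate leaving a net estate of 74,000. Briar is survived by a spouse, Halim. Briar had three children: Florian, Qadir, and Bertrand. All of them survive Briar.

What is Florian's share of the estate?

Halim takes one-quarter of 74,000 = 18,500. The remaining 55,500 passes to the descendants.
The descendants' portion (55,500) is divided into 3 shares of 18,500: Florian, Qadir, and Bertrand each take 18,500.

Florian receives 18,500.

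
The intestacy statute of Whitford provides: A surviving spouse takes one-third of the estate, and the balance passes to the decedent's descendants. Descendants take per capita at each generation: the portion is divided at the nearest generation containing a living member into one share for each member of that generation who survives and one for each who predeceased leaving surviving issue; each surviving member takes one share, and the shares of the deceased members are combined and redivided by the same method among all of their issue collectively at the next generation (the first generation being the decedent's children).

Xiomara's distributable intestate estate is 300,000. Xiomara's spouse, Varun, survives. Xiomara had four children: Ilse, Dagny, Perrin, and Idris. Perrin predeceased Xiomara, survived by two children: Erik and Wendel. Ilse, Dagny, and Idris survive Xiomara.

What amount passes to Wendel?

Varun takes one-third of 300,000 = 100,000. The remaining 200,000 passes to the descendants.
The descendants' portion (200,000) is divided at the children's generation into 4 shares of 50,000. Ilse, Dagny, and Idris each take 50,000. The remaining share for the deceased Perrin (50,000) is carried to the next generation.
That pool (50,000) is divided at the grandchildren's generation equally among Erik and Wendel: 25,000 each.

Wendel receives 25,000.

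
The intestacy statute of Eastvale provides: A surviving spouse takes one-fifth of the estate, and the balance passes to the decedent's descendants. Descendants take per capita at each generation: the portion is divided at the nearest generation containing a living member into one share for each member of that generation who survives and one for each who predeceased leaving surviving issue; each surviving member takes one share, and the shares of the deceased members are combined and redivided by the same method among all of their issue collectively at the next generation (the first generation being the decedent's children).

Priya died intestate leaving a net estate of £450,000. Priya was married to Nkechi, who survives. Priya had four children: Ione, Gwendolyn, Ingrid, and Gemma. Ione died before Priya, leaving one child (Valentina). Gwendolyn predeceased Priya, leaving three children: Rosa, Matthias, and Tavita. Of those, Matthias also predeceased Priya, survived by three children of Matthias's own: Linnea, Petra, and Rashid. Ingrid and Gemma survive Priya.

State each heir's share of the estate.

Nkechi: £90,000; Valentina: £45,000; Rosa: £45,000; Linnea: £15,000; Petra: £15,000; Rashid: £15,000; Tavita: £45,000; Ingrid: £90,000; Gemma: £90,000

Nkechi takes one-fifth of £450,000 = £90,000. The remaining £360,000 passes to the descendants.
The descendants' portion (£360,000) is divided at the children's generation into 4 shares of £90,000. Ingrid and Gemma each take £90,000. The 2 shares of the deceased (Ione and Gwendolyn) are combined into a pool of £180,000.
That pool (£180,000) is divided at the grandchildren's generation into 4 shares of £45,000. Valentina, Rosa, and Tavita each take £45,000. The remaining share for the deceased Matthias (£45,000) is carried to the next generation.
That pool (£45,000) is divided at the great-grandchildren's generation equally among Linnea, Petra, and Rashid: £15,000 each.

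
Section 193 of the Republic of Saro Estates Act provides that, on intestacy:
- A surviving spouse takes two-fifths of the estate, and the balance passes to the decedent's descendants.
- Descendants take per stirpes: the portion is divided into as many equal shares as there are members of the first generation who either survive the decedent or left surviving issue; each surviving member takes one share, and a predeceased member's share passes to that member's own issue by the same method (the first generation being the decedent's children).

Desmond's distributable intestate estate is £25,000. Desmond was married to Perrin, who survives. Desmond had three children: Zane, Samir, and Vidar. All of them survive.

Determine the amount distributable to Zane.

Perrin takes two-fifths of £25,000 = £10,000. The remaining £15,000 passes to the descendants.
The descendants' portion (£15,000) is divided into 3 shares of £5,000: Zane, Samir, and Vidar each take £5,000.

Zane receives £5,000.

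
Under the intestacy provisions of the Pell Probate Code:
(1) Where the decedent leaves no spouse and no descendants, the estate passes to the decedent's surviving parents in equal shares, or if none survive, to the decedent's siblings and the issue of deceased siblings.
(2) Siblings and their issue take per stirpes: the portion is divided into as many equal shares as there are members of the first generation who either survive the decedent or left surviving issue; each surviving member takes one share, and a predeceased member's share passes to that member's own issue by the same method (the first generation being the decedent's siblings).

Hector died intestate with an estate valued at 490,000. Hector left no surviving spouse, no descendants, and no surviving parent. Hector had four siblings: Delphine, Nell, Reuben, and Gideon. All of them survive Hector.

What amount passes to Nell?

Nell receives 122,500.

The entire 490,000 passes to the siblings and their issue.
That amount (490,000) is divided into 4 shares of 122,500: Delphine, Nell, Reuben, and Gideon each take 122,500.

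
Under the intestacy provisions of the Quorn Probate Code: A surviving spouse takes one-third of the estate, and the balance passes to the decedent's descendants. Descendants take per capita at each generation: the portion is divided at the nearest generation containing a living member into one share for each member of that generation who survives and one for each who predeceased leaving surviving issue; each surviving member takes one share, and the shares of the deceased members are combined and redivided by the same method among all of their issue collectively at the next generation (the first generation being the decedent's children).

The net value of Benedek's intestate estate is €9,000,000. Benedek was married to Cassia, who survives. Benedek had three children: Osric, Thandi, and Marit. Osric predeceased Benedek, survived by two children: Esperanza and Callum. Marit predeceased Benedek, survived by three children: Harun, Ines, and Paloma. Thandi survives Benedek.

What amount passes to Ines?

Cassia takes one-third of €9,000,000 = €3,000,000. The remaining €6,000,000 passes to the descendants.
The descendants' portion (€6,000,000) is divided at the children's generation into 3 shares of €2,000,000. Thandi takes €2,000,000. The 2 shares of the deceased (Osric and Marit) are combined into a pool of €4,000,000.
That pool (€4,000,000) is divided at the grandchildren's generation equally among Esperanza, Callum, Harun, Ines, and Paloma: €800,000 each.

Ines receives €800,000.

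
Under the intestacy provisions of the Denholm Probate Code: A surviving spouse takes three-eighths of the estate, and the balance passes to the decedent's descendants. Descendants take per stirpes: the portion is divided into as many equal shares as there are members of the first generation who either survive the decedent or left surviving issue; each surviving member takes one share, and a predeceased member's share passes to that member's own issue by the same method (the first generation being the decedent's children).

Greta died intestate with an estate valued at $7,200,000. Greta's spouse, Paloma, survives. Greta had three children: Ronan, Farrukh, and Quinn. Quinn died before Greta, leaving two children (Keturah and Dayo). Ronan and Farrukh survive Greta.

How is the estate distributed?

Paloma takes three-eighths of $7,200,000 = $2,700,000. The remaining $4,500,000 passes to the descendants.
The descendants' portion ($4,500,000) is divided into 3 shares of $1,500,000: Ronan and Farrukh each take $1,500,000; Quinn's $1,500,000 share passes to Quinn's issue.
Quinn's share ($1,500,000) is divided into 2 shares of $750,000: Keturah and Dayo each take $750,000.

Paloma: $2,700,000; Ronan: $1,500,000; Farrukh: $1,500,000; Keturah: $750,000; Dayo: $750,000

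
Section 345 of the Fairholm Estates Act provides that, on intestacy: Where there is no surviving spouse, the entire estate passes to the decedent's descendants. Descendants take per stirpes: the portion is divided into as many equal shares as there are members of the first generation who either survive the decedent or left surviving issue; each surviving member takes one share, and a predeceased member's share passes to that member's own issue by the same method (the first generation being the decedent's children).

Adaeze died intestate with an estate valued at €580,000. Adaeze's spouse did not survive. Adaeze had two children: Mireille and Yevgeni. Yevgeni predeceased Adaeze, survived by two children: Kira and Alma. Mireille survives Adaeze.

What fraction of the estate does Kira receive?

The entire €580,000 passes to the descendants.
That amount (€580,000) is divided into 2 shares of €290,000: Mireille takes €290,000; Yevgeni's €290,000 share passes to Yevgeni's issue.
Yevgeni's share (€290,000) is divided into 2 shares of €145,000: Kira and Alma each take €145,000.

Kira receives 1/4 of the estate.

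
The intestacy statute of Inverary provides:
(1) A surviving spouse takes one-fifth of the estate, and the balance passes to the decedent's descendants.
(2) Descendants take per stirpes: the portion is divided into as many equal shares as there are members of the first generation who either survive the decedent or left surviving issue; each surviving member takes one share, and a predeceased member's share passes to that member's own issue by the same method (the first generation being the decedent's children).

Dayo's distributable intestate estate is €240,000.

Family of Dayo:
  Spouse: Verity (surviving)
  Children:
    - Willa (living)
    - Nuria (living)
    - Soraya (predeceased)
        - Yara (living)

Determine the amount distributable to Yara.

Yara receives €64,000.

Verity takes one-fifth of €240,000 = €48,000. The remaining €192,000 passes to the descendants.
The descendants' portion (€192,000) is divided into 3 shares of €64,000: Willa and Nuria each take €64,000; Soraya's €64,000 share passes to Soraya's issue.
Soraya's share (€64,000) passes entirely to Yara.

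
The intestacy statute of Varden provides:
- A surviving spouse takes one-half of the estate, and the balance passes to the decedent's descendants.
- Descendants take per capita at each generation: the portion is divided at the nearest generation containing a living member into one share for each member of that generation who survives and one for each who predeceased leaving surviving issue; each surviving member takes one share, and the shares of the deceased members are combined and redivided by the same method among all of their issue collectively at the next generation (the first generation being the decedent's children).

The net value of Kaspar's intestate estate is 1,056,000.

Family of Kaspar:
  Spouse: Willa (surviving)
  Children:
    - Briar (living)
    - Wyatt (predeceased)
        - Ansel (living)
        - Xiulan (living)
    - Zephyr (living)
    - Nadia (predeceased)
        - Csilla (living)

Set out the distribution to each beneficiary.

Willa: 528,000; Briar: 132,000; Ansel: 88,000; Xiulan: 88,000; Zephyr: 132,000; Csilla: 88,000

Willa takes one-half of 1,056,000 = 528,000. The remaining 528,000 passes to the descendants.
The descendants' portion (528,000) is divided at the children's generation into 4 shares of 132,000. Briar and Zephyr each take 132,000. The 2 shares of the deceased (Wyatt and Nadia) are combined into a pool of 264,000.
That pool (264,000) is divided at the grandchildren's generation equally among Ansel, Xiulan, and Csilla: 88,000 each.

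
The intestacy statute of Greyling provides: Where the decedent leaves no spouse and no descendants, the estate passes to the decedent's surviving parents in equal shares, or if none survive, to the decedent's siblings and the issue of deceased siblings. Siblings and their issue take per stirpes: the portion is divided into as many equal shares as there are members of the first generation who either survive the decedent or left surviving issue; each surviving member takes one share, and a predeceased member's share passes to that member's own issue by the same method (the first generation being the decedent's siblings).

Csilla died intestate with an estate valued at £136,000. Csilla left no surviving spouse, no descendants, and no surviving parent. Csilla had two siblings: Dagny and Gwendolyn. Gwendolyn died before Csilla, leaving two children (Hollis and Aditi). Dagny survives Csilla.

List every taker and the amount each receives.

The entire £136,000 passes to the siblings and their issue.
That amount (£136,000) is divided into 2 shares of £68,000: Dagny takes £68,000; Gwendolyn's £68,000 share passes to Gwendolyn's issue.
Gwendolyn's share (£68,000) is divided into 2 shares of £34,000: Hollis and Aditi each take £34,000.

Dagny: £68,000; Hollis: £34,000; Aditi: £34,000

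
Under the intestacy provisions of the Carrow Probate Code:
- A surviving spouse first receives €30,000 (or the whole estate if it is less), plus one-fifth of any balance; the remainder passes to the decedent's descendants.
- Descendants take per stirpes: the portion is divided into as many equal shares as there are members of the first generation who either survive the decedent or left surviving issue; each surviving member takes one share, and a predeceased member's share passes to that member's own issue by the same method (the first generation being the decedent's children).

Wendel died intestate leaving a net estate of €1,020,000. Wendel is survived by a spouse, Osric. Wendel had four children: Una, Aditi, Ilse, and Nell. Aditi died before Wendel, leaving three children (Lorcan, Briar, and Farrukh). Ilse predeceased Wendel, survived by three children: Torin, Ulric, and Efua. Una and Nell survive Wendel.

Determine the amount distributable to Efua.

Efua receives €66,000.

Osric first takes €30,000, leaving a balance of €990,000. Osric then takes one-fifth of the balance (€198,000), for a total of €228,000. The remaining €792,000 passes to the descendants.
The descendants' portion (€792,000) is divided into 4 shares of €198,000: Una and Nell each take €198,000; Aditi's €198,000 share passes to Aditi's issue; Ilse's €198,000 share passes to Ilse's issue.
Aditi's share (€198,000) is divided into 3 shares of €66,000: Lorcan, Briar, and Farrukh each take €66,000.
Ilse's share (€198,000) is divided into 3 shares of €66,000: Torin, Ulric, and Efua each take €66,000.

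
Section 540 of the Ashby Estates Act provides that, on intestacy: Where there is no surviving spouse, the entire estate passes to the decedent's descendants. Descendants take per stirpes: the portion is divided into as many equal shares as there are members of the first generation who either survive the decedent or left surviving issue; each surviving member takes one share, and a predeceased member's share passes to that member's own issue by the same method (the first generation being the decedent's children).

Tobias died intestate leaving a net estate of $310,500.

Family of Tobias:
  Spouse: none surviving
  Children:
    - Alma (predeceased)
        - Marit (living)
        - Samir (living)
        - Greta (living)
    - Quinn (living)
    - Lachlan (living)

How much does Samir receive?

The entire $310,500 passes to the descendants.
That amount ($310,500) is divided into 3 shares of $103,500: Quinn and Lachlan each take $103,500; Alma's $103,500 share passes to Alma's issue.
Alma's share ($103,500) is divided into 3 shares of $34,500: Marit, Samir, and Greta each take $34,500.

Samir receives $34,500.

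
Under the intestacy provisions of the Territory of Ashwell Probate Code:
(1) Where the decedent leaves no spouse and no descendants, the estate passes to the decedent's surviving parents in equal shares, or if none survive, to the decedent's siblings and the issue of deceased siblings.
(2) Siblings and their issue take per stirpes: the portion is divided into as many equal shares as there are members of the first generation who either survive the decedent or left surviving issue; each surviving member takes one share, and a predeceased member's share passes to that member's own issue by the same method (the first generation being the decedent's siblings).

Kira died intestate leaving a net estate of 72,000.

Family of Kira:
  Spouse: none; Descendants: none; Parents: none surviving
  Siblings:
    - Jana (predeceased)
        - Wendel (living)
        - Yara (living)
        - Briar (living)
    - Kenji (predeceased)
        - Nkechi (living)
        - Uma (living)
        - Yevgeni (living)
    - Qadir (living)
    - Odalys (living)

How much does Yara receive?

The entire 72,000 passes to the siblings and their issue.
That amount (72,000) is divided into 4 shares of 18,000: Qadir and Odalys each take 18,000; Jana's 18,000 share passes to Jana's issue; Kenji's 18,000 share passes to Kenji's issue.
Jana's share (18,000) is divided into 3 shares of 6,000: Wendel, Yara, and Briar each take 6,000.
Kenji's share (18,000) is divided into 3 shares of 6,000: Nkechi, Uma, and Yevgeni each take 6,000.

Yara receives 6,000.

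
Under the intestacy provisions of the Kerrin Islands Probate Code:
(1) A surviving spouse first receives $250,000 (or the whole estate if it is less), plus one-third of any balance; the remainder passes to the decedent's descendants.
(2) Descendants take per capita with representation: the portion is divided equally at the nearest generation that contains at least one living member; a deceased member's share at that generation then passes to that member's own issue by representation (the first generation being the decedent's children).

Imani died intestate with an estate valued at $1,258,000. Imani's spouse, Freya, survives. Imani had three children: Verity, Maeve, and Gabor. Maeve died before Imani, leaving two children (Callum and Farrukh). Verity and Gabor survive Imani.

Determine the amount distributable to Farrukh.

Farrukh receives $112,000.

Freya first takes $250,000, leaving a balance of $1,008,000. Freya then takes one-third of the balance ($336,000), for a total of $586,000. The remaining $672,000 passes to the descendants.
The descendants' portion ($672,000) is divided into 3 shares of $224,000: Verity and Gabor each take $224,000; Maeve's $224,000 share passes to Maeve's issue.
Maeve's share ($224,000) is divided into 2 shares of $112,000: Callum and Farrukh each take $112,000.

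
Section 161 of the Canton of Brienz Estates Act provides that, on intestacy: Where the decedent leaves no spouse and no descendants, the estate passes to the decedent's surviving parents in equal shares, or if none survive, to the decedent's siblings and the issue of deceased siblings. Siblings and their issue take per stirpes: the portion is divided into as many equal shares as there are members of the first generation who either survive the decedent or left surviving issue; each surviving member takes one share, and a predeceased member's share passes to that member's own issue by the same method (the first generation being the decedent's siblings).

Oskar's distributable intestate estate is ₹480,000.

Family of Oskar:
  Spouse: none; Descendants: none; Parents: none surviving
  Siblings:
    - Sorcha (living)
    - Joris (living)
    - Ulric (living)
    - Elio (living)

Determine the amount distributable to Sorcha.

Sorcha receives ₹120,000.

The entire ₹480,000 passes to the siblings and their issue.
That amount (₹480,000) is divided into 4 shares of ₹120,000: Sorcha, Joris, Ulric, and Elio each take ₹120,000.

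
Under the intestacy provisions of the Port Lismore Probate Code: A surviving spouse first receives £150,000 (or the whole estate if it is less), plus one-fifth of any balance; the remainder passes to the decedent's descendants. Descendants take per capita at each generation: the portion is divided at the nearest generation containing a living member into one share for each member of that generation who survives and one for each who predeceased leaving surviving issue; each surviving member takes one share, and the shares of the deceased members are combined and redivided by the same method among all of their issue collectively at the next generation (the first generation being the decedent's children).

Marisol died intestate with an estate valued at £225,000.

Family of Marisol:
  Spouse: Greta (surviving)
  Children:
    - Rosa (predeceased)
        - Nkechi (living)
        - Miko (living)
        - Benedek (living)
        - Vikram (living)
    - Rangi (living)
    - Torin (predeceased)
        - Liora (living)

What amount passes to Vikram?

Greta first takes £150,000, leaving a balance of £75,000. Greta then takes one-fifth of the balance (£15,000), for a total of £165,000. The remaining £60,000 passes to the descendants.
The descendants' portion (£60,000) is divided at the children's generation into 3 shares of £20,000. Rangi takes £20,000. The 2 shares of the deceased (Rosa and Torin) are combined into a pool of £40,000.
That pool (£40,000) is divided at the grandchildren's generation equally among Nkechi, Miko, Benedek, Vikram, and Liora: £8,000 each.

Vikram receives £8,000.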